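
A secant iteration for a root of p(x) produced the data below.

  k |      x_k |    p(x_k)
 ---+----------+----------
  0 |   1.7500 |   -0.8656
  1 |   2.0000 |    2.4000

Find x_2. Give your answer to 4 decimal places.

1.8163

x_2 = 2.0000 − 2.4000·(2.0000 − 1.7500) / (2.4000 − (-0.8656))
   = 2.0000 − (0.600000)/(3.265600) = 1.816267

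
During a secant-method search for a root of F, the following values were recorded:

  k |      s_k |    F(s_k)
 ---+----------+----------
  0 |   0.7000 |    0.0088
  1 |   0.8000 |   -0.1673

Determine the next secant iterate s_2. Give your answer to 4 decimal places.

s_2 = 0.8000 − (-0.1673)·(0.8000 − 0.7000) / (-0.1673 − 0.0088)
   = 0.8000 − (-0.016730)/(-0.176100) = 0.704997

0.7050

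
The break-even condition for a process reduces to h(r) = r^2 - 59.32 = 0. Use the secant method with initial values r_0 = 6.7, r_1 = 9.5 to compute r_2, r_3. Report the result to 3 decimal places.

7.591, 7.690

h(6.7) = -14.43000, h(9.5) = 30.93000
r_2 = 9.50000 − 30.93000·(9.50000 − 6.70000) / (30.93000 − (-14.43000)) = 9.50000 − (86.60400)/(45.36000) = 7.59074
h(7.59074) = -1.70066
r_3 = 7.59074 − (-1.70066)·(7.59074 − 9.50000) / (-1.70066 − 30.93000) = 7.59074 − (3.24699)/(-32.63066) = 7.69025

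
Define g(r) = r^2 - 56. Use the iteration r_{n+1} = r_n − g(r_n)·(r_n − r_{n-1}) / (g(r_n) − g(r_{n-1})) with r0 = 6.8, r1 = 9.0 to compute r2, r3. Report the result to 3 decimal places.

g(6.8) = -9.76000, g(9.0) = 25.00000
r2 = 9.00000 − 25.00000·(9.00000 − 6.80000) / (25.00000 − (-9.76000)) = 9.00000 − (55.00000)/(34.76000) = 7.41772
g(7.41772) = -0.97741
r3 = 7.41772 − (-0.97741)·(7.41772 − 9.00000) / (-0.97741 − 25.00000) = 7.41772 − (1.54653)/(-25.97741) = 7.47726

7.418, 7.477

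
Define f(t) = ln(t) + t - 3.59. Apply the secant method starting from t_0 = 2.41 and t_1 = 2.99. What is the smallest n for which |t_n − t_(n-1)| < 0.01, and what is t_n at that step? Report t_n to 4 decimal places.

n = 3, t_n = 2.6249

f(2.41) = -0.300373, f(2.99) = 0.495273
t_2 = 2.990000 − 0.495273·(0.580000)/(0.795647) = 2.628962;  |Δ| = 0.361038
f(2.628962) = 0.005551
t_3 = 2.628962 − 0.005551·(-0.361038)/(-0.489722) = 2.624870;  |Δ| = 0.004093
|t_3 − t_2| = 0.004093 < 0.01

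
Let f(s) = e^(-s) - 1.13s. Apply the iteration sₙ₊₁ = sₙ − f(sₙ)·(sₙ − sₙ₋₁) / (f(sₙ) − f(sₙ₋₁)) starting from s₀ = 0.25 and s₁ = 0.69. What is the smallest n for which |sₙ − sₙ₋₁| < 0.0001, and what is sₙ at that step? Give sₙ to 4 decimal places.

n = 5, sₙ = 0.5240

f(0.25) = 0.496301, f(0.69) = -0.278124
s₂ = 0.690000 − (-0.278124)·(0.440000)/(-0.774425) = 0.531980;  |Δ| = 0.158020
f(0.531980) = -0.013697
s₃ = 0.531980 − (-0.013697)·(-0.158020)/(0.264427) = 0.523795;  |Δ| = 0.008185
f(0.523795) = 0.000380
s₄ = 0.523795 − 0.000380·(-0.008185)/(0.014077) = 0.524016;  |Δ| = 0.000221
f(0.524016) = -0.000001
s₅ = 0.524016 − (-0.000001)·(0.000221)/(-0.000381) = 0.524016;  |Δ| = 0.000000
|s₅ − s₄| = 0.000000 < 0.0001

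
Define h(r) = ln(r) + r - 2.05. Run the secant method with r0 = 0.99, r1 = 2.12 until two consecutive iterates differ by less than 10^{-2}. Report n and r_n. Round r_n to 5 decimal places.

n = 4, r_n = 1.58772

h(0.99) = -1.0700503, h(2.12) = 0.8214161
r2 = 2.1200000 − 0.8214161·(1.1300000)/(1.8914664) = 1.6292695;  |Δ| = 0.4907305
h(1.6292695) = 0.0674013
r3 = 1.6292695 − 0.0674013·(-0.4907305)/(-0.7540148) = 1.5854032;  |Δ| = 0.0438664
h(1.5854032) = -0.0037581
r4 = 1.5854032 − (-0.0037581)·(-0.0438664)/(-0.0711594) = 1.5877199;  |Δ| = 0.0023167
|r4 − r3| = 0.0023167 < 10^{-2}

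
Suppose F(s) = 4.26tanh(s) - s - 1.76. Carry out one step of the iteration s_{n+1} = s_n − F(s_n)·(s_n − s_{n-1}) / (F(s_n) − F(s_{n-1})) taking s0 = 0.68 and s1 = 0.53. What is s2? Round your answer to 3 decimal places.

F(0.68) = 0.07987, F(0.53) = -0.22228
s2 = 0.53000 − (-0.22228)·(0.53000 − 0.68000) / (-0.22228 − 0.07987) = 0.53000 − (0.03334)/(-0.30215) = 0.64035

0.640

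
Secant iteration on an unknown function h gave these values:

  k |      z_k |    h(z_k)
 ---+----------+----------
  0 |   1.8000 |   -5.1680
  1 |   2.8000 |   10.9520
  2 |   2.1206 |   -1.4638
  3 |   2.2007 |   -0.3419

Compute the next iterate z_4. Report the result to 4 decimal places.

2.2251

z_4 = 2.2007 − (-0.3419)·(2.2007 − 2.1206) / (-0.3419 − (-1.4638))
   = 2.2007 − (-0.027386)/(1.121900) = 2.225111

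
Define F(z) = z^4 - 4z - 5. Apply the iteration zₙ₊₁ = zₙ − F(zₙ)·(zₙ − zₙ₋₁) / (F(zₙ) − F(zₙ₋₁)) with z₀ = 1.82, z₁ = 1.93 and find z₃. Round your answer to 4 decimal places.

F(1.82) = -1.308006, F(1.93) = 1.154880
z₂ = 1.930000 − 1.154880·(1.930000 − 1.820000) / (1.154880 − (-1.308006)) = 1.930000 − (0.127037)/(2.462886) = 1.878420
F(1.878420) = -0.063648
z₃ = 1.878420 − (-0.063648)·(1.878420 − 1.930000) / (-0.063648 − 1.154880) = 1.878420 − (0.003283)/(-1.218528) = 1.881114

1.8811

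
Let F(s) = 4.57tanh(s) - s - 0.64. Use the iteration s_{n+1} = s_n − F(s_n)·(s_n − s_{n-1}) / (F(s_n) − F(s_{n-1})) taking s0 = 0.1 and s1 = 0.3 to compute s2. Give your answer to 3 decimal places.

0.184

F(0.1) = -0.28452, F(0.3) = 0.39130
s2 = 0.30000 − 0.39130·(0.30000 − 0.10000) / (0.39130 − (-0.28452)) = 0.30000 − (0.07826)/(0.67582) = 0.18420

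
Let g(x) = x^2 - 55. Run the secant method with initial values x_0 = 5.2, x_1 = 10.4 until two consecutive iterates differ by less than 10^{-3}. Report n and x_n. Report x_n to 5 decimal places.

n = 6, x_n = 7.41620

g(5.2) = -27.9600000, g(10.4) = 53.1600000
x_2 = 10.4000000 − 53.1600000·(5.2000000)/(81.1200000) = 6.9923077;  |Δ| = 3.4076923
g(6.9923077) = -6.1076331
x_3 = 6.9923077 − (-6.1076331)·(-3.4076923)/(-59.2676331) = 7.3434763;  |Δ| = 0.3511686
g(7.3434763) = -1.0733553
x_4 = 7.3434763 − (-1.0733553)·(0.3511686)/(5.0342779) = 7.4183488;  |Δ| = 0.0748725
g(7.4183488) = 0.0318987
x_5 = 7.4183488 − 0.0318987·(0.0748725)/(1.1052540) = 7.4161879;  |Δ| = 0.0021609
g(7.4161879) = -0.0001571
x_6 = 7.4161879 − (-0.0001571)·(-0.0021609)/(-0.0320559) = 7.4161985;  |Δ| = 0.0000106
|x_6 − x_5| = 0.0000106 < 10^{-3}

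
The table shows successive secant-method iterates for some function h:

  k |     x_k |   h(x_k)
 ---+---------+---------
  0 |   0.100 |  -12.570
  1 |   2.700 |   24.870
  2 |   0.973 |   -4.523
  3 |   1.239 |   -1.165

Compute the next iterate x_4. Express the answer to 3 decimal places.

1.331

x_4 = 1.239 − (-1.165)·(1.239 − 0.973) / (-1.165 − (-4.523))
   = 1.239 − (-0.30989)/(3.35800) = 1.33128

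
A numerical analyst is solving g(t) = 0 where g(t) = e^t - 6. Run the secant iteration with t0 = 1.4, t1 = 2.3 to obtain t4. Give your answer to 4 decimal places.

1.7929

g(1.4) = -1.944800, g(2.3) = 3.974182
t2 = 2.300000 − 3.974182·(2.300000 − 1.400000) / (3.974182 − (-1.944800)) = 2.300000 − (3.576764)/(5.918982) = 1.695713
g(1.695713) = -0.549469
t3 = 1.695713 − (-0.549469)·(1.695713 − 2.300000) / (-0.549469 − 3.974182) = 1.695713 − (0.332037)/(-4.523652) = 1.769113
g(1.769113) = -0.134350
t4 = 1.769113 − (-0.134350)·(1.769113 − 1.695713) / (-0.134350 − (-0.549469)) = 1.769113 − (-0.009861)/(0.415119) = 1.792869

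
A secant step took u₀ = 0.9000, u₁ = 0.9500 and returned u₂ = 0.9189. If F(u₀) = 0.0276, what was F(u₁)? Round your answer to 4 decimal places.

-0.0454

The secant line through (0.9000, 0.0276) and (0.9500, F(u₁)) crosses zero at u₂ = 0.9189.
So (0.9000, 0.0276), (0.9500, F(u₁)), (0.9189, 0) are collinear:
F(u₁) = 0.0276 · (0.9500 − 0.9189) / (0.9000 − 0.9189) = 0.0276 · (0.031100)/(-0.018900) = -0.045416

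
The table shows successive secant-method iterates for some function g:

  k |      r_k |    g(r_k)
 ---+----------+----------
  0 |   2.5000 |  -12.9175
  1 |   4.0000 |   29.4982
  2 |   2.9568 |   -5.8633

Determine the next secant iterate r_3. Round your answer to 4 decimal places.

3.1298

r_3 = 2.9568 − (-5.8633)·(2.9568 − 4.0000) / (-5.8633 − 29.4982)
   = 2.9568 − (6.116595)/(-35.361500) = 3.129773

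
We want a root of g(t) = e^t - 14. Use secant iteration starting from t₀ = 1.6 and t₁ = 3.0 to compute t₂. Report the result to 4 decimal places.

2.4370

g(1.6) = -9.046968, g(3.0) = 6.085537
t₂ = 3.000000 − 6.085537·(3.000000 − 1.600000) / (6.085537 − (-9.046968)) = 3.000000 − (8.519752)/(15.132504) = 2.436990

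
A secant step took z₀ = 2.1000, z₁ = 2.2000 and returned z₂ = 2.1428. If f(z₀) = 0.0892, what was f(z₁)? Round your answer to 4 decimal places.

The secant line through (2.1000, 0.0892) and (2.2000, f(z₁)) crosses zero at z₂ = 2.1428.
So (2.1000, 0.0892), (2.2000, f(z₁)), (2.1428, 0) are collinear:
f(z₁) = 0.0892 · (2.2000 − 2.1428) / (2.1000 − 2.1428) = 0.0892 · (0.057200)/(-0.042800) = -0.119211

-0.1192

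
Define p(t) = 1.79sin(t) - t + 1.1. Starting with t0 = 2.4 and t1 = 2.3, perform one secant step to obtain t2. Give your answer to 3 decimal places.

p(2.4) = -0.09092, p(2.3) = 0.13481
t2 = 2.30000 − 0.13481·(2.30000 − 2.40000) / (0.13481 − (-0.09092)) = 2.30000 − (-0.01348)/(0.22573) = 2.35972

2.360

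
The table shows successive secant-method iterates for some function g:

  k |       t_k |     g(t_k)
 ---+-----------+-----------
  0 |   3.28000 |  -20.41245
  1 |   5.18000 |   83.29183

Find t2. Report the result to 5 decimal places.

t2 = 5.18000 − 83.29183·(5.18000 − 3.28000) / (83.29183 − (-20.41245))
   = 5.18000 − (158.2544770)/(103.7042800) = 3.6539832

3.65398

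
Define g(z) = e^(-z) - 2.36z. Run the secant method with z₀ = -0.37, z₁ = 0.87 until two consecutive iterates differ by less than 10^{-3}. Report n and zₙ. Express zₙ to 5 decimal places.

n = 5, zₙ = 0.31060

g(-0.37) = 2.3209346, g(0.87) = -1.6342485
z₂ = 0.8700000 − (-1.6342485)·(1.2400000)/(-3.9551831) = 0.3576424;  |Δ| = 0.5123576
g(0.3576424) = -0.1447130
z₃ = 0.3576424 − (-0.1447130)·(-0.5123576)/(1.4895355) = 0.3078653;  |Δ| = 0.0497771
g(0.3078653) = 0.0084523
z₄ = 0.3078653 − 0.0084523·(-0.0497771)/(0.1531652) = 0.3106122;  |Δ| = 0.0027469
g(0.3106122) = -0.0000467
z₅ = 0.3106122 − (-0.0000467)·(0.0027469)/(-0.0084989) = 0.3105971;  |Δ| = 0.0000151
|z₅ − z₄| = 0.0000151 < 10^{-3}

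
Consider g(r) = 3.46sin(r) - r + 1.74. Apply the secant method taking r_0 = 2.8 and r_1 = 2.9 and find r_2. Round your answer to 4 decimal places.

g(2.8) = 0.099059, g(2.9) = -0.332197
r_2 = 2.900000 − (-0.332197)·(2.900000 − 2.800000) / (-0.332197 − 0.099059) = 2.900000 − (-0.033220)/(-0.431256) = 2.822970

2.8230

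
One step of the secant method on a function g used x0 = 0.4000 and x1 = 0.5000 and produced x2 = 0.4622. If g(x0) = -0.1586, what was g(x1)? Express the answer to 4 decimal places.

The secant line through (0.4000, -0.1586) and (0.5000, g(x1)) crosses zero at x2 = 0.4622.
So (0.4000, -0.1586), (0.5000, g(x1)), (0.4622, 0) are collinear:
g(x1) = -0.1586 · (0.5000 − 0.4622) / (0.4000 − 0.4622) = -0.1586 · (0.037800)/(-0.062200) = 0.096384

0.0964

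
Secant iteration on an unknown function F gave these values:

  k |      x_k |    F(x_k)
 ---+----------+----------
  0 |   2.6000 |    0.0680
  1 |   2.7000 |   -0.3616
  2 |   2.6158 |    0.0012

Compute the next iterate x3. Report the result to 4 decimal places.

x3 = 2.6158 − 0.0012·(2.6158 − 2.7000) / (0.0012 − (-0.3616))
   = 2.6158 − (-0.000101)/(0.362800) = 2.616079

2.6161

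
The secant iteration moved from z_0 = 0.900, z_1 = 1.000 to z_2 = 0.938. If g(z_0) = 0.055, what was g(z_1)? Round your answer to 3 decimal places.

-0.090

The secant line through (0.900, 0.055) and (1.000, g(z_1)) crosses zero at z_2 = 0.938.
So (0.900, 0.055), (1.000, g(z_1)), (0.938, 0) are collinear:
g(z_1) = 0.055 · (1.000 − 0.938) / (0.900 − 0.938) = 0.055 · (0.06200)/(-0.03800) = -0.08974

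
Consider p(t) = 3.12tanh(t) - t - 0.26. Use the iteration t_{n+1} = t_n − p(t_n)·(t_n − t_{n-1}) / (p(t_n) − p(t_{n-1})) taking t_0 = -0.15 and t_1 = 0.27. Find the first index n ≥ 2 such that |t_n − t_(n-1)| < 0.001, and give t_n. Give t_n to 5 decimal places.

n = 4, t_n = 0.12356

p(-0.15) = -0.5745213, p(0.27) = 0.2925095
t_2 = 0.2700000 − 0.2925095·(0.4200000)/(0.8670308) = 0.1283049;  |Δ| = 0.1416951
p(0.1283049) = 0.0098242
t_3 = 0.1283049 − 0.0098242·(-0.1416951)/(-0.2826853) = 0.1233806;  |Δ| = 0.0049243
p(0.1233806) = -0.0003746
t_4 = 0.1233806 − (-0.0003746)·(-0.0049243)/(-0.0101988) = 0.1235615;  |Δ| = 0.0001809
|t_4 − t_3| = 0.0001809 < 0.001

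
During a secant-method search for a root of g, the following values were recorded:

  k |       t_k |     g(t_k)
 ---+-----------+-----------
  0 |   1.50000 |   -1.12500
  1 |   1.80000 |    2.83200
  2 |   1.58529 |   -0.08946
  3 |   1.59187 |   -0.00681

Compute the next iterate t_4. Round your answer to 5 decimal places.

t_4 = 1.59187 − (-0.00681)·(1.59187 − 1.58529) / (-0.00681 − (-0.08946))
   = 1.59187 − (-0.0000448)/(0.0826500) = 1.5924122

1.59241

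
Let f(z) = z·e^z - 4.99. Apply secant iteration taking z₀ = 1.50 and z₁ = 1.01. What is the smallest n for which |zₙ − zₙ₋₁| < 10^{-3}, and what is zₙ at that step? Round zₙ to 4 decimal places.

n = 5, zₙ = 1.3256

f(1.50) = 1.732534, f(1.01) = -2.216943
z₂ = 1.010000 − (-2.216943)·(-0.490000)/(-3.949477) = 1.285050;  |Δ| = 0.275050
f(1.285050) = -0.344742
z₃ = 1.285050 − (-0.344742)·(0.275050)/(1.872201) = 1.335696;  |Δ| = 0.050647
f(1.335696) = 0.089177
z₄ = 1.335696 − 0.089177·(0.050647)/(0.433919) = 1.325288;  |Δ| = 0.010409
f(1.325288) = -0.002587
z₅ = 1.325288 − (-0.002587)·(-0.010409)/(-0.091765) = 1.325581;  |Δ| = 0.000293
|z₅ − z₄| = 0.000293 < 10^{-3}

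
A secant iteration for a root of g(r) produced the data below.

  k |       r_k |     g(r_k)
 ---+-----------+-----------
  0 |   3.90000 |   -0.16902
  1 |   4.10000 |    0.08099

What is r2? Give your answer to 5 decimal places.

4.03521

r2 = 4.10000 − 0.08099·(4.10000 − 3.90000) / (0.08099 − (-0.16902))
   = 4.10000 − (0.0161980)/(0.2500100) = 4.0352106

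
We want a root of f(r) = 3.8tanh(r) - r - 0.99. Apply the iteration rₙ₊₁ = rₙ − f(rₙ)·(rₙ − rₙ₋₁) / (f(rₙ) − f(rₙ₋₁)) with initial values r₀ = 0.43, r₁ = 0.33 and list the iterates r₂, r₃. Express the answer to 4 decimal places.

f(0.43) = 0.120221, f(0.33) = -0.109621
r₂ = 0.330000 − (-0.109621)·(0.330000 − 0.430000) / (-0.109621 − 0.120221) = 0.330000 − (0.010962)/(-0.229842) = 0.377694
f(0.377694) = 0.002978
r₃ = 0.377694 − 0.002978·(0.377694 − 0.330000) / (0.002978 − (-0.109621)) = 0.377694 − (0.000142)/(0.112599) = 0.376433

0.3777, 0.3764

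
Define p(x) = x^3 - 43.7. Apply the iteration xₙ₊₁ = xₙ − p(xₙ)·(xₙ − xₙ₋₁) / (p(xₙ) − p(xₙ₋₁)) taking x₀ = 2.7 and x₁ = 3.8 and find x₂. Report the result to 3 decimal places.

p(2.7) = -24.01700, p(3.8) = 11.17200
x₂ = 3.80000 − 11.17200·(3.80000 − 2.70000) / (11.17200 − (-24.01700)) = 3.80000 − (12.28920)/(35.18900) = 3.45077

3.451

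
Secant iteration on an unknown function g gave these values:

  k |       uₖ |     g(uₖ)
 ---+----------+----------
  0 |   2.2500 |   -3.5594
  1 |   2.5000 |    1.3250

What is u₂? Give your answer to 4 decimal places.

2.4322

u₂ = 2.5000 − 1.3250·(2.5000 − 2.2500) / (1.3250 − (-3.5594))
   = 2.5000 − (0.331250)/(4.884400) = 2.432182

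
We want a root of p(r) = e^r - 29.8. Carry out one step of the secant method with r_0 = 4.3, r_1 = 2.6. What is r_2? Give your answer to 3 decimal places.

p(4.3) = 43.89979, p(2.6) = -16.33626
r_2 = 2.60000 − (-16.33626)·(2.60000 − 4.30000) / (-16.33626 − 43.89979) = 2.60000 − (27.77165)/(-60.23606) = 3.06105

3.061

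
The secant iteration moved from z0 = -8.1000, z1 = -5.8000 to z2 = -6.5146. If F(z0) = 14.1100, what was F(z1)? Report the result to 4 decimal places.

The secant line through (-8.1000, 14.1100) and (-5.8000, F(z1)) crosses zero at z2 = -6.5146.
So (-8.1000, 14.1100), (-5.8000, F(z1)), (-6.5146, 0) are collinear:
F(z1) = 14.1100 · (-5.8000 − (-6.5146)) / (-8.1000 − (-6.5146)) = 14.1100 · (0.714600)/(-1.585400) = -6.359913

-6.3599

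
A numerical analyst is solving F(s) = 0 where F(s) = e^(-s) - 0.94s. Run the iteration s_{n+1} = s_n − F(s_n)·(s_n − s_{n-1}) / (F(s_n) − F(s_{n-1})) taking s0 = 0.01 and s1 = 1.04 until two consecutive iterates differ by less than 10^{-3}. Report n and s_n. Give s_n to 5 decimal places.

n = 5, s_n = 0.58982

F(0.01) = 0.9806498, F(1.04) = -0.6241453
s2 = 1.0400000 − (-0.6241453)·(1.0300000)/(-1.6047952) = 0.6394070;  |Δ| = 0.4005930
F(0.6394070) = -0.0734374
s3 = 0.6394070 − (-0.0734374)·(-0.4005930)/(0.5507079) = 0.5859876;  |Δ| = 0.0534194
F(0.5859876) = 0.0057276
s4 = 0.5859876 − 0.0057276·(-0.0534194)/(0.0791650) = 0.5898525;  |Δ| = 0.0038649
F(0.5898525) = -0.0000523
s5 = 0.5898525 − (-0.0000523)·(0.0038649)/(-0.0057799) = 0.5898175;  |Δ| = 0.0000350
|s5 − s4| = 0.0000350 < 10^{-3}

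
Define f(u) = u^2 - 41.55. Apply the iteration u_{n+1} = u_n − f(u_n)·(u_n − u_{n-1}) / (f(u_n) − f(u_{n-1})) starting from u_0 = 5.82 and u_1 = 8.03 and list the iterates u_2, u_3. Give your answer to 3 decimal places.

f(5.82) = -7.67760, f(8.03) = 22.93090
u_2 = 8.03000 − 22.93090·(8.03000 − 5.82000) / (22.93090 − (-7.67760)) = 8.03000 − (50.67729)/(30.60850) = 6.37434
f(6.37434) = -0.91780
u_3 = 6.37434 − (-0.91780)·(6.37434 − 8.03000) / (-0.91780 − 22.93090) = 6.37434 − (1.51956)/(-23.84870) = 6.43806

6.374, 6.438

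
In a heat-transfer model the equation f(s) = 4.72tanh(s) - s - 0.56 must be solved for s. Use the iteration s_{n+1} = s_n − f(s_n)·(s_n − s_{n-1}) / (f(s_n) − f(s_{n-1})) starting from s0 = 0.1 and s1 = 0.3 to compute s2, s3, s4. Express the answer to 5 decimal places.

f(0.1) = -0.1895671, f(0.3) = 0.5149955
s2 = 0.3000000 − 0.5149955·(0.3000000 − 0.1000000) / (0.5149955 − (-0.1895671)) = 0.3000000 − (0.1029991)/(0.7045626) = 0.1538113
f(0.1538113) = 0.0065065
s3 = 0.1538113 − 0.0065065·(0.1538113 − 0.3000000) / (0.0065065 − 0.5149955) = 0.1538113 − (-0.0009512)/(-0.5084890) = 0.1519407
f(0.1519407) = -0.0002489
s4 = 0.1519407 − (-0.0002489)·(0.1519407 − 0.1538113) / (-0.0002489 − 0.0065065) = 0.1519407 − (0.0000005)/(-0.0067554) = 0.1520096

0.15381, 0.15194, 0.15201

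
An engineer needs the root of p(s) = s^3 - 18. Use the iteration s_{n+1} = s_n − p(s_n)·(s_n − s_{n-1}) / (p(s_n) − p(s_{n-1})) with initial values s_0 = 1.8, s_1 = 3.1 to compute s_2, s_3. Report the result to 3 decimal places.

2.460, 2.594

p(1.8) = -12.16800, p(3.1) = 11.79100
s_2 = 3.10000 − 11.79100·(3.10000 − 1.80000) / (11.79100 − (-12.16800)) = 3.10000 − (15.32830)/(23.95900) = 2.46023
p(2.46023) = -3.10893
s_3 = 2.46023 − (-3.10893)·(2.46023 − 3.10000) / (-3.10893 − 11.79100) = 2.46023 − (1.98900)/(-14.89993) = 2.59372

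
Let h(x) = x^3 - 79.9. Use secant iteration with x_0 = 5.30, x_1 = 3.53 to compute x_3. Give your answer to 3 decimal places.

4.343

h(5.30) = 68.97700, h(3.53) = -35.91302
x_2 = 3.53000 − (-35.91302)·(3.53000 − 5.30000) / (-35.91302 − 68.97700) = 3.53000 − (63.56605)/(-104.89002) = 4.13603
h(4.13603) = -9.14621
x_3 = 4.13603 − (-9.14621)·(4.13603 − 3.53000) / (-9.14621 − (-35.91302)) = 4.13603 − (-5.54284)/(26.76681) = 4.34310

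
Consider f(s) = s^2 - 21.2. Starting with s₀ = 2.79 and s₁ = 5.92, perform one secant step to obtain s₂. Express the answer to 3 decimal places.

f(2.79) = -13.41590, f(5.92) = 13.84640
s₂ = 5.92000 − 13.84640·(5.92000 − 2.79000) / (13.84640 − (-13.41590)) = 5.92000 − (43.33923)/(27.26230) = 4.33029

4.330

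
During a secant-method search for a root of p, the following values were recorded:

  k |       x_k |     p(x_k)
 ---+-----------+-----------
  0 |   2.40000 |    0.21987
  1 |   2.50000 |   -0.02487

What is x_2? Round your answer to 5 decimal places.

x_2 = 2.50000 − (-0.02487)·(2.50000 − 2.40000) / (-0.02487 − 0.21987)
   = 2.50000 − (-0.0024870)/(-0.2447400) = 2.4898382

2.48984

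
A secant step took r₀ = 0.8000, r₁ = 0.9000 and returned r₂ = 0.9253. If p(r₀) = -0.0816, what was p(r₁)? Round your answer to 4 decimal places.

-0.0165

The secant line through (0.8000, -0.0816) and (0.9000, p(r₁)) crosses zero at r₂ = 0.9253.
So (0.8000, -0.0816), (0.9000, p(r₁)), (0.9253, 0) are collinear:
p(r₁) = -0.0816 · (0.9000 − 0.9253) / (0.8000 − 0.9253) = -0.0816 · (-0.025300)/(-0.125300) = -0.016476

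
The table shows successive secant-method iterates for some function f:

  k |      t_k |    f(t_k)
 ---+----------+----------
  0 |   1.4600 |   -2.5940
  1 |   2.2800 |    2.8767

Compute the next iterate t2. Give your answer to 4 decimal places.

1.8488

t2 = 2.2800 − 2.8767·(2.2800 − 1.4600) / (2.8767 − (-2.5940))
   = 2.2800 − (2.358894)/(5.470700) = 1.848813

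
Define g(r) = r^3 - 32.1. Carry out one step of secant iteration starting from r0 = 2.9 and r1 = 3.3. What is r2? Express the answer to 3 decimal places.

g(2.9) = -7.71100, g(3.3) = 3.83700
r2 = 3.30000 − 3.83700·(3.30000 − 2.90000) / (3.83700 − (-7.71100)) = 3.30000 − (1.53480)/(11.54800) = 3.16709

3.167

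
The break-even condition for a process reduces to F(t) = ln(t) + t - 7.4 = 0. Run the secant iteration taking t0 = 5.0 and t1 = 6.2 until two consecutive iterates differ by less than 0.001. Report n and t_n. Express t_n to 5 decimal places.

n = 4, t_n = 5.66559

F(5.0) = -0.7905621, F(6.2) = 0.6245493
t2 = 6.2000000 − 0.6245493·(1.2000000)/(1.4151114) = 5.6703886;  |Δ| = 0.5296114
F(5.6703886) = 0.0056462
t3 = 5.6703886 − 0.0056462·(-0.5296114)/(-0.6189031) = 5.6655570;  |Δ| = 0.0048316
F(5.6655570) = -0.0000378
t4 = 5.6655570 − (-0.0000378)·(-0.0048316)/(-0.0056841) = 5.6655891;  |Δ| = 0.0000322
|t4 − t3| = 0.0000322 < 0.001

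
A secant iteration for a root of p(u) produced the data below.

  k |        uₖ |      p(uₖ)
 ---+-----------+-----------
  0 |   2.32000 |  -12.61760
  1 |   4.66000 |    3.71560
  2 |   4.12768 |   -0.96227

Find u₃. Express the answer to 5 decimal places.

4.23718

u₃ = 4.12768 − (-0.96227)·(4.12768 − 4.66000) / (-0.96227 − 3.71560)
   = 4.12768 − (0.5122356)/(-4.6778700) = 4.2371819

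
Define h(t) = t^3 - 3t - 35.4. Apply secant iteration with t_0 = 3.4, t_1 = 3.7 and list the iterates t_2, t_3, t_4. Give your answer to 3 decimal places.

3.581, 3.587, 3.587

h(3.4) = -6.29600, h(3.7) = 4.15300
t_2 = 3.70000 − 4.15300·(3.70000 − 3.40000) / (4.15300 − (-6.29600)) = 3.70000 − (1.24590)/(10.44900) = 3.58076
h(3.58076) = -0.23021
t_3 = 3.58076 − (-0.23021)·(3.58076 − 3.70000) / (-0.23021 − 4.15300) = 3.58076 − (0.02745)/(-4.38321) = 3.58703
h(3.58703) = -0.00769
t_4 = 3.58703 − (-0.00769)·(3.58703 − 3.58076) / (-0.00769 − (-0.23021)) = 3.58703 − (-0.00005)/(0.22252) = 3.58724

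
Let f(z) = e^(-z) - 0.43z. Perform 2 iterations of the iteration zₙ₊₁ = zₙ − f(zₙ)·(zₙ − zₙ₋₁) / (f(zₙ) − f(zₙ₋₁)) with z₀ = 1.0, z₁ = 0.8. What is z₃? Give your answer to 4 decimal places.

0.9236

f(1.0) = -0.062121, f(0.8) = 0.105329
z₂ = 0.800000 − 0.105329·(0.800000 − 1.000000) / (0.105329 − (-0.062121)) = 0.800000 − (-0.021066)/(0.167450) = 0.925804
f(0.925804) = -0.001883
z₃ = 0.925804 − (-0.001883)·(0.925804 − 0.800000) / (-0.001883 − 0.105329) = 0.925804 − (-0.000237)/(-0.107212) = 0.923594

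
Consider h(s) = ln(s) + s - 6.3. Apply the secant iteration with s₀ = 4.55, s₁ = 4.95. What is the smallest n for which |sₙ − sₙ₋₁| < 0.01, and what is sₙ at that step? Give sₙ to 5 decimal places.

h(4.55) = -0.2348728, h(4.95) = 0.2493876
s₂ = 4.9500000 − 0.2493876·(0.4000000)/(0.4842603) = 4.7440054;  |Δ| = 0.2059946
h(4.7440054) = 0.0008872
s₃ = 4.7440054 − 0.0008872·(-0.2059946)/(-0.2485004) = 4.7432700;  |Δ| = 0.0007354
|s₃ − s₂| = 0.0007354 < 0.01

n = 3, sₙ = 4.74327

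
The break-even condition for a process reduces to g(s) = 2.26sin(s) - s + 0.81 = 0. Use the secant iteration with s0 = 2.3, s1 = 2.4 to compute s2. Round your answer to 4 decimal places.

g(2.3) = 0.195294, g(2.4) = -0.063453
s2 = 2.400000 − (-0.063453)·(2.400000 − 2.300000) / (-0.063453 − 0.195294) = 2.400000 − (-0.006345)/(-0.258747) = 2.375477

2.3755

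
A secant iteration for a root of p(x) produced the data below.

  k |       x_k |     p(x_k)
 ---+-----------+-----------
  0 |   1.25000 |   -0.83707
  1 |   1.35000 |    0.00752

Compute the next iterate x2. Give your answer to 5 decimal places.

1.34911

x2 = 1.35000 − 0.00752·(1.35000 − 1.25000) / (0.00752 − (-0.83707))
   = 1.35000 − (0.0007520)/(0.8445900) = 1.3491096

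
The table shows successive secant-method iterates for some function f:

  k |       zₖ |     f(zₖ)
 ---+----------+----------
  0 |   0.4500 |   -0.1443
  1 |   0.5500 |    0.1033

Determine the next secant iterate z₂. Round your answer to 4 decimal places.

0.5083

z₂ = 0.5500 − 0.1033·(0.5500 − 0.4500) / (0.1033 − (-0.1443))
   = 0.5500 − (0.010330)/(0.247600) = 0.508279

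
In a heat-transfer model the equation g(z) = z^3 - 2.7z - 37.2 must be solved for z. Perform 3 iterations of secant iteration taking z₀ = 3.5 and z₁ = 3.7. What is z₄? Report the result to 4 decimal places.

3.6073

g(3.5) = -3.775000, g(3.7) = 3.463000
z₂ = 3.700000 − 3.463000·(3.700000 − 3.500000) / (3.463000 − (-3.775000)) = 3.700000 − (0.692600)/(7.238000) = 3.604311
g(3.604311) = -0.107842
z₃ = 3.604311 − (-0.107842)·(3.604311 − 3.700000) / (-0.107842 − 3.463000) = 3.604311 − (0.010319)/(-3.570842) = 3.607200
g(3.607200) = -0.002926
z₄ = 3.607200 − (-0.002926)·(3.607200 − 3.604311) / (-0.002926 − (-0.107842)) = 3.607200 − (-0.000008)/(0.104916) = 3.607281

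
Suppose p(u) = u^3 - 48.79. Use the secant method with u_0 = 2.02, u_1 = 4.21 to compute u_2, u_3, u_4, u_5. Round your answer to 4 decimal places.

p(2.02) = -40.547592, p(4.21) = 25.828461
u_2 = 4.210000 − 25.828461·(4.210000 − 2.020000) / (25.828461 − (-40.547592)) = 4.210000 − (56.564330)/(66.376053) = 3.357820
p(3.357820) = -10.930722
u_3 = 3.357820 − (-10.930722)·(3.357820 − 4.210000) / (-10.930722 − 25.828461) = 3.357820 − (9.314940)/(-36.759183) = 3.611225
p(3.611225) = -1.696223
u_4 = 3.611225 − (-1.696223)·(3.611225 − 3.357820) / (-1.696223 − (-10.930722)) = 3.611225 − (-0.429830)/(9.234500) = 3.657771
p(3.657771) = 0.148367
u_5 = 3.657771 − 0.148367·(3.657771 − 3.611225) / (0.148367 − (-1.696223)) = 3.657771 − (0.006906)/(1.844589) = 3.654027

3.3578, 3.6112, 3.6578, 3.6540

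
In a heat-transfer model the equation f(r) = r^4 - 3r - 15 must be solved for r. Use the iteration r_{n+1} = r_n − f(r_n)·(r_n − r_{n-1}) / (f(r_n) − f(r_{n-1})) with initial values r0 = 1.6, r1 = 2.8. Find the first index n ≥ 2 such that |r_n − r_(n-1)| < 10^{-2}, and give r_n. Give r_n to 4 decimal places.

n = 6, r_n = 2.1522

f(1.6) = -13.246400, f(2.8) = 38.065600
r2 = 2.800000 − 38.065600·(1.200000)/(51.312000) = 1.909785;  |Δ| = 0.890215
f(1.909785) = -7.426717
r3 = 1.909785 − (-7.426717)·(-0.890215)/(-45.492317) = 2.055114;  |Δ| = 0.145330
f(2.055114) = -3.327433
r4 = 2.055114 − (-3.327433)·(0.145330)/(4.099283) = 2.173080;  |Δ| = 0.117966
f(2.173080) = 0.780653
r5 = 2.173080 − 0.780653·(0.117966)/(4.108086) = 2.150663;  |Δ| = 0.022417
f(2.150663) = -0.058111
r6 = 2.150663 − (-0.058111)·(-0.022417)/(-0.838764) = 2.152216;  |Δ| = 0.001553
|r6 − r5| = 0.001553 < 10^{-2}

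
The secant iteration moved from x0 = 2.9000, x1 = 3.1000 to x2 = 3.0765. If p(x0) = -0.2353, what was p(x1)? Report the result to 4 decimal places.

0.0313

The secant line through (2.9000, -0.2353) and (3.1000, p(x1)) crosses zero at x2 = 3.0765.
So (2.9000, -0.2353), (3.1000, p(x1)), (3.0765, 0) are collinear:
p(x1) = -0.2353 · (3.1000 − 3.0765) / (2.9000 − 3.0765) = -0.2353 · (0.023500)/(-0.176500) = 0.031329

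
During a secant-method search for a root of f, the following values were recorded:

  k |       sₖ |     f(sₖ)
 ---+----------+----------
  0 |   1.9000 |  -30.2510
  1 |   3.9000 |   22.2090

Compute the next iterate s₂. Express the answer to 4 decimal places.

3.0533

s₂ = 3.9000 − 22.2090·(3.9000 − 1.9000) / (22.2090 − (-30.2510))
   = 3.9000 − (44.418000)/(52.460000) = 3.053298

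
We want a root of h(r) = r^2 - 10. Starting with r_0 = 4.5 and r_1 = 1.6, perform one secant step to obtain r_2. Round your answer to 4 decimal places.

h(4.5) = 10.250000, h(1.6) = -7.440000
r_2 = 1.600000 − (-7.440000)·(1.600000 − 4.500000) / (-7.440000 − 10.250000) = 1.600000 − (21.576000)/(-17.690000) = 2.819672

2.8197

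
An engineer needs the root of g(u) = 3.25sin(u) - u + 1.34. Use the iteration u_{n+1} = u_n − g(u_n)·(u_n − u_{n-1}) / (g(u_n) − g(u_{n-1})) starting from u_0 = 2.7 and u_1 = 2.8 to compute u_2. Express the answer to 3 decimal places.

g(2.7) = 0.02898, g(2.8) = -0.37129
u_2 = 2.80000 − (-0.37129)·(2.80000 − 2.70000) / (-0.37129 − 0.02898) = 2.80000 − (-0.03713)/(-0.40027) = 2.70724

2.707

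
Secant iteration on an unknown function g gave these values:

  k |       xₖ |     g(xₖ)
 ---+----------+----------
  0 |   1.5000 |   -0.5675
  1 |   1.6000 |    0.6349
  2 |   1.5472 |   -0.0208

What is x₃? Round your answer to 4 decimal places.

x₃ = 1.5472 − (-0.0208)·(1.5472 − 1.6000) / (-0.0208 − 0.6349)
   = 1.5472 − (0.001098)/(-0.655700) = 1.548875

1.5489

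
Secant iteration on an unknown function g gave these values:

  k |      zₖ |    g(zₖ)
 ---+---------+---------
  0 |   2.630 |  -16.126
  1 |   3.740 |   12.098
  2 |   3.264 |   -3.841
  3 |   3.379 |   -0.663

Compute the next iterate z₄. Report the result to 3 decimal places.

3.403

z₄ = 3.379 − (-0.663)·(3.379 − 3.264) / (-0.663 − (-3.841))
   = 3.379 − (-0.07625)/(3.17800) = 3.40299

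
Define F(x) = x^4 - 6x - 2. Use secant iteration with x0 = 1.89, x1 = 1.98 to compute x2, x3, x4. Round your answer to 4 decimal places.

F(1.89) = -0.580102, F(1.98) = 1.489536
x2 = 1.980000 − 1.489536·(1.980000 − 1.890000) / (1.489536 − (-0.580102)) = 1.980000 − (0.134058)/(2.069638) = 1.915226
F(1.915226) = -0.036462
x3 = 1.915226 − (-0.036462)·(1.915226 − 1.980000) / (-0.036462 − 1.489536) = 1.915226 − (0.002362)/(-1.525998) = 1.916774
F(1.916774) = -0.002204
x4 = 1.916774 − (-0.002204)·(1.916774 − 1.915226) / (-0.002204 − (-0.036462)) = 1.916774 − (-0.000003)/(0.034258) = 1.916873

1.9152, 1.9168, 1.9169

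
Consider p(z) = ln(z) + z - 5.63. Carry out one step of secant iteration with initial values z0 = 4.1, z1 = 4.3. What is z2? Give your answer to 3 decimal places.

p(4.1) = -0.11901, p(4.3) = 0.12862
z2 = 4.30000 − 0.12862·(4.30000 − 4.10000) / (0.12862 − (-0.11901)) = 4.30000 − (0.02572)/(0.24763) = 4.19612

4.196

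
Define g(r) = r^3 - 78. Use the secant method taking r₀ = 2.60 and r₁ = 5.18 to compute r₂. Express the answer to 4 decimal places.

g(2.60) = -60.424000, g(5.18) = 60.991832
r₂ = 5.180000 − 60.991832·(5.180000 − 2.600000) / (60.991832 − (-60.424000)) = 5.180000 − (157.358927)/(121.415832) = 3.883967

3.8840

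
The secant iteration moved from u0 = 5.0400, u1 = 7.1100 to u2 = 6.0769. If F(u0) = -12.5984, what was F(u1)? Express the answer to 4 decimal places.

The secant line through (5.0400, -12.5984) and (7.1100, F(u1)) crosses zero at u2 = 6.0769.
So (5.0400, -12.5984), (7.1100, F(u1)), (6.0769, 0) are collinear:
F(u1) = -12.5984 · (7.1100 − 6.0769) / (5.0400 − 6.0769) = -12.5984 · (1.033100)/(-1.036900) = 12.552230

12.5522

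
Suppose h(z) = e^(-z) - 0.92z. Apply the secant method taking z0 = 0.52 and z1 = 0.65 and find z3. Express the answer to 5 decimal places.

h(0.52) = 0.1161205, h(0.65) = -0.0759542
z2 = 0.6500000 − (-0.0759542)·(0.6500000 − 0.5200000) / (-0.0759542 − 0.1161205) = 0.6500000 − (-0.0098740)/(-0.1920748) = 0.5985927
h(0.5985927) = -0.0011207
z3 = 0.5985927 − (-0.0011207)·(0.5985927 − 0.6500000) / (-0.0011207 − (-0.0759542)) = 0.5985927 − (0.0000576)/(0.0748335) = 0.5978228

0.59782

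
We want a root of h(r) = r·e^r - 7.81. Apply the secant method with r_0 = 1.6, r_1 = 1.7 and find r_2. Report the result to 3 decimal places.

1.592

h(1.6) = 0.11485, h(1.7) = 1.49571
r_2 = 1.70000 − 1.49571·(1.70000 − 1.60000) / (1.49571 − 0.11485) = 1.70000 − (0.14957)/(1.38086) = 1.59168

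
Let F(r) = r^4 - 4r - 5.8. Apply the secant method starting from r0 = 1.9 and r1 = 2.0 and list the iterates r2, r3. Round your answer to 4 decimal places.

F(1.9) = -0.367900, F(2.0) = 2.200000
r2 = 2.000000 − 2.200000·(2.000000 − 1.900000) / (2.200000 − (-0.367900)) = 2.000000 − (0.220000)/(2.567900) = 1.914327
F(1.914327) = -0.027667
r3 = 1.914327 − (-0.027667)·(1.914327 − 2.000000) / (-0.027667 − 2.200000) = 1.914327 − (0.002370)/(-2.227667) = 1.915391

1.9143, 1.9154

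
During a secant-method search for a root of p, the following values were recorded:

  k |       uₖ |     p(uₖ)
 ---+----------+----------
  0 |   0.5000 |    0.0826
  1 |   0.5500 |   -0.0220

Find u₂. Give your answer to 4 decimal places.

0.5395

u₂ = 0.5500 − (-0.0220)·(0.5500 − 0.5000) / (-0.0220 − 0.0826)
   = 0.5500 − (-0.001100)/(-0.104600) = 0.539484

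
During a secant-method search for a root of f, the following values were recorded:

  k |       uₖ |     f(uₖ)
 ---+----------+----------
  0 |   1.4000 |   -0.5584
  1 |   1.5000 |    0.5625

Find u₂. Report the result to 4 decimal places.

1.4498

u₂ = 1.5000 − 0.5625·(1.5000 − 1.4000) / (0.5625 − (-0.5584))
   = 1.5000 − (0.056250)/(1.120900) = 1.449817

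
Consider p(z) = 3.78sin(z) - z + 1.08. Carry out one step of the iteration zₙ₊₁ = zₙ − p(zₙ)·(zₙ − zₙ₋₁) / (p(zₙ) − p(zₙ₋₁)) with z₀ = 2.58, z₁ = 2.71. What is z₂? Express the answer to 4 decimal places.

2.6987

p(2.58) = 0.512982, p(2.71) = -0.048758
z₂ = 2.710000 − (-0.048758)·(2.710000 − 2.580000) / (-0.048758 − 0.512982) = 2.710000 − (-0.006339)/(-0.561740) = 2.698716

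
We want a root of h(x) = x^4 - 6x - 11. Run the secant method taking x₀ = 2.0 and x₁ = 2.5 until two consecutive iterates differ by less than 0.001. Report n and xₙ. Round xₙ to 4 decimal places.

n = 5, xₙ = 2.2208

h(2.0) = -7.000000, h(2.5) = 13.062500
x₂ = 2.500000 − 13.062500·(0.500000)/(20.062500) = 2.174455;  |Δ| = 0.325545
h(2.174455) = -1.690345
x₃ = 2.174455 − (-1.690345)·(-0.325545)/(-14.752845) = 2.211755;  |Δ| = 0.037300
h(2.211755) = -0.340234
x₄ = 2.211755 − (-0.340234)·(0.037300)/(1.350111) = 2.221155;  |Δ| = 0.009400
h(2.221155) = 0.012776
x₅ = 2.221155 − 0.012776·(0.009400)/(0.353010) = 2.220815;  |Δ| = 0.000340
|x₅ − x₄| = 0.000340 < 0.001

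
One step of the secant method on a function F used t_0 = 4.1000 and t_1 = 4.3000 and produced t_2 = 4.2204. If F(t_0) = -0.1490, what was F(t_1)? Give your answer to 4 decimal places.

0.0985

The secant line through (4.1000, -0.1490) and (4.3000, F(t_1)) crosses zero at t_2 = 4.2204.
So (4.1000, -0.1490), (4.3000, F(t_1)), (4.2204, 0) are collinear:
F(t_1) = -0.1490 · (4.3000 − 4.2204) / (4.1000 − 4.2204) = -0.1490 · (0.079600)/(-0.120400) = 0.098508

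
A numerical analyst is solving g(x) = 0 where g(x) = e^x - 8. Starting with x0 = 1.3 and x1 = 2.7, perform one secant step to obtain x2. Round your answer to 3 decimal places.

g(1.3) = -4.33070, g(2.7) = 6.87973
x2 = 2.70000 − 6.87973·(2.70000 − 1.30000) / (6.87973 − (-4.33070)) = 2.70000 − (9.63162)/(11.21044) = 1.84083

1.841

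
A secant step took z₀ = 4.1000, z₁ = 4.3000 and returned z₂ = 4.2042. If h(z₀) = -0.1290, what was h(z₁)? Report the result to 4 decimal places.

0.1186

The secant line through (4.1000, -0.1290) and (4.3000, h(z₁)) crosses zero at z₂ = 4.2042.
So (4.1000, -0.1290), (4.3000, h(z₁)), (4.2042, 0) are collinear:
h(z₁) = -0.1290 · (4.3000 − 4.2042) / (4.1000 − 4.2042) = -0.1290 · (0.095800)/(-0.104200) = 0.118601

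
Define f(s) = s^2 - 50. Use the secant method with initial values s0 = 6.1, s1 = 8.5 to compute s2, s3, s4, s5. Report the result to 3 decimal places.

f(6.1) = -12.79000, f(8.5) = 22.25000
s2 = 8.50000 − 22.25000·(8.50000 − 6.10000) / (22.25000 − (-12.79000)) = 8.50000 − (53.40000)/(35.04000) = 6.97603
f(6.97603) = -1.33504
s3 = 6.97603 − (-1.33504)·(6.97603 − 8.50000) / (-1.33504 − 22.25000) = 6.97603 − (2.03457)/(-23.58504) = 7.06229
f(7.06229) = -0.12402
s4 = 7.06229 − (-0.12402)·(7.06229 − 6.97603) / (-0.12402 − (-1.33504)) = 7.06229 − (-0.01070)/(1.21102) = 7.07113
f(7.07113) = 0.00084
s5 = 7.07113 − 0.00084·(7.07113 − 7.06229) / (0.00084 − (-0.12402)) = 7.07113 − (0.00001)/(0.12486) = 7.07107

6.976, 7.062, 7.071, 7.071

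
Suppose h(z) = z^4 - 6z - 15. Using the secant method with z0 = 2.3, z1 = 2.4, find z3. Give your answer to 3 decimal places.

2.319

h(2.3) = -0.81590, h(2.4) = 3.77760
z2 = 2.40000 − 3.77760·(2.40000 − 2.30000) / (3.77760 − (-0.81590)) = 2.40000 − (0.37776)/(4.59350) = 2.31776
h(2.31776) = -0.04796
z3 = 2.31776 − (-0.04796)·(2.31776 − 2.40000) / (-0.04796 − 3.77760) = 2.31776 − (0.00394)/(-3.82556) = 2.31879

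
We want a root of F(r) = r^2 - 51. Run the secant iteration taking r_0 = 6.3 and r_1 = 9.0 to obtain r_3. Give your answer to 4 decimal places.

F(6.3) = -11.310000, F(9.0) = 30.000000
r_2 = 9.000000 − 30.000000·(9.000000 − 6.300000) / (30.000000 − (-11.310000)) = 9.000000 − (81.000000)/(41.310000) = 7.039216
F(7.039216) = -1.449443
r_3 = 7.039216 − (-1.449443)·(7.039216 − 9.000000) / (-1.449443 − 30.000000) = 7.039216 − (2.842044)/(-31.449443) = 7.129584

7.1296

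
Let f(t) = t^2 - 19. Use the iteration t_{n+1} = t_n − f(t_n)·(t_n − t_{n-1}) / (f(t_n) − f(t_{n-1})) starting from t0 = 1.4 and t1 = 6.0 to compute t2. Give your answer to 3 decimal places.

3.703

f(1.4) = -17.04000, f(6.0) = 17.00000
t2 = 6.00000 − 17.00000·(6.00000 − 1.40000) / (17.00000 − (-17.04000)) = 6.00000 − (78.20000)/(34.04000) = 3.70270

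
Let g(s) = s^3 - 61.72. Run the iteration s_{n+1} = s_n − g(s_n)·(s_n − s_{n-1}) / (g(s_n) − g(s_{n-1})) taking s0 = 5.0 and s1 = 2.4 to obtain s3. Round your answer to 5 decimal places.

4.20064

g(5.0) = 63.2800000, g(2.4) = -47.8960000
s2 = 2.4000000 − (-47.8960000)·(2.4000000 − 5.0000000) / (-47.8960000 − 63.2800000) = 2.4000000 − (124.5296000)/(-111.1760000) = 3.5201123
g(3.5201123) = -18.1016192
s3 = 3.5201123 − (-18.1016192)·(3.5201123 − 2.4000000) / (-18.1016192 − (-47.8960000)) = 3.5201123 − (-20.2758455)/(29.7943808) = 4.2006381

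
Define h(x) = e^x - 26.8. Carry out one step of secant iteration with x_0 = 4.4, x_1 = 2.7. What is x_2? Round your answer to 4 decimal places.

3.0044

h(4.4) = 54.650869, h(2.7) = -11.920268
x_2 = 2.700000 − (-11.920268)·(2.700000 − 4.400000) / (-11.920268 − 54.650869) = 2.700000 − (20.264456)/(-66.571137) = 3.004403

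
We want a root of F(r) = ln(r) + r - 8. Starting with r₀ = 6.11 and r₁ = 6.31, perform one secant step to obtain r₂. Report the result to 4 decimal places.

6.1790

F(6.11) = -0.080073, F(6.31) = 0.152136
r₂ = 6.310000 − 0.152136·(6.310000 − 6.110000) / (0.152136 − (-0.080073)) = 6.310000 − (0.030427)/(0.232209) = 6.178967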